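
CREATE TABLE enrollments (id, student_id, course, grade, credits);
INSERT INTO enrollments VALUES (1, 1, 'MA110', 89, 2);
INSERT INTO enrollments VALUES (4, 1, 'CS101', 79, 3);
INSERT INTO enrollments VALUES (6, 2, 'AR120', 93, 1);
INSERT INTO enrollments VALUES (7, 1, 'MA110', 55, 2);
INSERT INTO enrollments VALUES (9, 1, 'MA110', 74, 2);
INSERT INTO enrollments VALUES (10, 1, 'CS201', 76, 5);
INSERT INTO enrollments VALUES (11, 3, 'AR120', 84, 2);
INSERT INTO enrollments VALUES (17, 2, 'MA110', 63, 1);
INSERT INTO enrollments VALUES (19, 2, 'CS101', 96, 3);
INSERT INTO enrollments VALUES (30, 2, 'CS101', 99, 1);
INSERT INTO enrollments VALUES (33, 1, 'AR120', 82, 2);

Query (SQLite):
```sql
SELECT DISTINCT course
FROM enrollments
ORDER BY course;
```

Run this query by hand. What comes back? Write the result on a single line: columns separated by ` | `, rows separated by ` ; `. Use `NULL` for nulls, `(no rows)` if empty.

AR120 ; CS101 ; CS201 ; MA110

Collect distinct course values from enrollments.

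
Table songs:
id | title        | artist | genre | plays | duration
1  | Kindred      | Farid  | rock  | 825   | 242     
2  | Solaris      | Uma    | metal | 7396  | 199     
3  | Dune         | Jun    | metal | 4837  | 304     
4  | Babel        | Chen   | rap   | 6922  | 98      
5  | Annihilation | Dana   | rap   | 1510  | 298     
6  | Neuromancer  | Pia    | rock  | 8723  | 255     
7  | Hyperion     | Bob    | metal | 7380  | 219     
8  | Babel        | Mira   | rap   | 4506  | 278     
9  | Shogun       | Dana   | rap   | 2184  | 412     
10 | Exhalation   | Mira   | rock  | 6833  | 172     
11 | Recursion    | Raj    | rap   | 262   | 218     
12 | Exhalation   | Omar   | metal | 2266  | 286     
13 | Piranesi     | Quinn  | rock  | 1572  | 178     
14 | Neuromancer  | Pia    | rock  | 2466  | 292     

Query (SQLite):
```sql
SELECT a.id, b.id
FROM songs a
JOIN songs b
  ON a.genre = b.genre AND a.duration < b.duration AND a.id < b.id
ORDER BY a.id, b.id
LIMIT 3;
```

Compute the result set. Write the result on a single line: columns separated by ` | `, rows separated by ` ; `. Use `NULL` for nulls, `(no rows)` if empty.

Pairs (a,b) with same genre, a.duration < b.duration, a.id < b.id.
genre groups: metal:{2,3,7,12} rap:{4,5,8,9,11} rock:{1,6,10,13,14}
Ordered by (a.id, b.id); first 3.

1 | 6 ; 1 | 14 ; 2 | 3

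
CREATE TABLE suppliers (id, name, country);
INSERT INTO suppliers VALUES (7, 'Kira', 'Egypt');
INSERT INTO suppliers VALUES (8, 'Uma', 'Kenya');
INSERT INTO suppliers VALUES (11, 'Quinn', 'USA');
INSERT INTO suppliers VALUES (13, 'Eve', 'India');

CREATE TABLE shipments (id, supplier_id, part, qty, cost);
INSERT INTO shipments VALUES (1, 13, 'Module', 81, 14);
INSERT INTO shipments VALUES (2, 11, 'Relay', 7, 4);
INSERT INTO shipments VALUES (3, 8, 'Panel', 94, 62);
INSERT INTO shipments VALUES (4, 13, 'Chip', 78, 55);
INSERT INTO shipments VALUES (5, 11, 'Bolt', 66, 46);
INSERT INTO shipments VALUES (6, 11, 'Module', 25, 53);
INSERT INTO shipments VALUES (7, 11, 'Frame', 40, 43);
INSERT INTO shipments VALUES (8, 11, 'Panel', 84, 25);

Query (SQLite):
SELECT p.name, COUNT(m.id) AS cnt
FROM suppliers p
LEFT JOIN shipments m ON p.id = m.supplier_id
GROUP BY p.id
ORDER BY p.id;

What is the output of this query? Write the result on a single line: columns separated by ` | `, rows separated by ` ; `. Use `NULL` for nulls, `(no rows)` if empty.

Kira | 0 ; Uma | 1 ; Quinn | 5 ; Eve | 2

LEFT JOIN keeps every suppliers row; unmatched ones get NULL for shipments columns.
Group by suppliers.id and compute COUNT(m.id). COUNT(col) of an all-NULL group is 0.
  7: ids {—} → COUNT(m.id)=0
  8: ids {3} → COUNT(m.id)=1
  11: ids {2, 5, 6, 7, 8} → COUNT(m.id)=5
  13: ids {1, 4} → COUNT(m.id)=2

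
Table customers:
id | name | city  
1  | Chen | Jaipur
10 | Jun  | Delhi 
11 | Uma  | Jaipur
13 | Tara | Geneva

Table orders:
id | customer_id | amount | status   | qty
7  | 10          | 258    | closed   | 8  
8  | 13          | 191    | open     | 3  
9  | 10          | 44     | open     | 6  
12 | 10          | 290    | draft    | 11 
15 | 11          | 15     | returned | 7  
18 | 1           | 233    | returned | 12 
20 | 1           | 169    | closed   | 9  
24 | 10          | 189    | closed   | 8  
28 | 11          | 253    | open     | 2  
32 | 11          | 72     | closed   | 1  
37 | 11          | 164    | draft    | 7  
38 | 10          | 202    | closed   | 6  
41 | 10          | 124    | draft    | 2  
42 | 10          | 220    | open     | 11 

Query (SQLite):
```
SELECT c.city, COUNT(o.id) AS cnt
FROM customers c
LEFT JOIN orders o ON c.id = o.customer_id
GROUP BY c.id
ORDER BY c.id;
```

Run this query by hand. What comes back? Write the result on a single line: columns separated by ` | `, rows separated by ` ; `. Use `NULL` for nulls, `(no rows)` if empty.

LEFT JOIN keeps every customers row; unmatched ones get NULL for orders columns.
Group by customers.id and compute COUNT(o.id). COUNT(col) of an all-NULL group is 0.
  1: ids {18, 20} → COUNT(o.id)=2
  10: ids {7, 9, 12, 24, 38, 41, 42} → COUNT(o.id)=7
  11: ids {15, 28, 32, 37} → COUNT(o.id)=4
  13: ids {8} → COUNT(o.id)=1

Jaipur | 2 ; Delhi | 7 ; Jaipur | 4 ; Geneva | 1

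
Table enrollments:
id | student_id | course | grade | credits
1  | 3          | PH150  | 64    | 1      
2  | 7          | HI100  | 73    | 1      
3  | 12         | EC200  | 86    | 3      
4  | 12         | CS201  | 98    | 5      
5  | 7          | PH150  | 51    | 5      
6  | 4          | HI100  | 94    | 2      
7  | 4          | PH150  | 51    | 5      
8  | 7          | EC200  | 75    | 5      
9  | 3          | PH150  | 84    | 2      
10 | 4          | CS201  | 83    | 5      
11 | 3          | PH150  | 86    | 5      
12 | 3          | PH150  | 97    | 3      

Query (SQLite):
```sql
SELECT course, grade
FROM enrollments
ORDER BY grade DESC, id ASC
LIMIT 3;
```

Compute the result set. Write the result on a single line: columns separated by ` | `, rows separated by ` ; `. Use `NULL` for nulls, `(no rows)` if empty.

Sort by grade desc, tiebreak id asc: (98, id=4), (97, id=12), (94, id=6), (86, id=3), (86, id=11), (84, id=9) …. Take first 3.

CS201 | 98 ; PH150 | 97 ; HI100 | 94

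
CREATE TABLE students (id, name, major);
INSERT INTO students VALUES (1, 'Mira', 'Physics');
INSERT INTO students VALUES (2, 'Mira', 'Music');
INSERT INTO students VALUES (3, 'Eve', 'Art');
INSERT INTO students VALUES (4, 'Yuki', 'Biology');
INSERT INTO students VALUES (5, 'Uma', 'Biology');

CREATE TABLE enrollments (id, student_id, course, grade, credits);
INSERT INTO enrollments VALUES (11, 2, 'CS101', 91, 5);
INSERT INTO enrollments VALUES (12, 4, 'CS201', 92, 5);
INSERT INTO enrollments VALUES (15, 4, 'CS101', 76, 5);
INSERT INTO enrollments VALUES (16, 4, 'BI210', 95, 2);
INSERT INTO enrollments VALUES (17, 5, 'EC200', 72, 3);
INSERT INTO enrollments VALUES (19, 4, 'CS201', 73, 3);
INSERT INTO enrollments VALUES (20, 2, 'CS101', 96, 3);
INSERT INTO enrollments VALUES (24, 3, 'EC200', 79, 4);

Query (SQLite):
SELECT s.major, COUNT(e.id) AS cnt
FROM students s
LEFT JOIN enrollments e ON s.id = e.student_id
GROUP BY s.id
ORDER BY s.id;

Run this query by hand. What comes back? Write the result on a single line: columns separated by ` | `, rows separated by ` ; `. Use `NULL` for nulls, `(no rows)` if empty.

Physics | 0 ; Music | 2 ; Art | 1 ; Biology | 4 ; Biology | 1

LEFT JOIN keeps every students row; unmatched ones get NULL for enrollments columns.
Group by students.id and compute COUNT(e.id). COUNT(col) of an all-NULL group is 0.
  1: ids {—} → COUNT(e.id)=0
  2: ids {11, 20} → COUNT(e.id)=2
  3: ids {24} → COUNT(e.id)=1
  4: ids {12, 15, 16, 19} → COUNT(e.id)=4
  5: ids {17} → COUNT(e.id)=1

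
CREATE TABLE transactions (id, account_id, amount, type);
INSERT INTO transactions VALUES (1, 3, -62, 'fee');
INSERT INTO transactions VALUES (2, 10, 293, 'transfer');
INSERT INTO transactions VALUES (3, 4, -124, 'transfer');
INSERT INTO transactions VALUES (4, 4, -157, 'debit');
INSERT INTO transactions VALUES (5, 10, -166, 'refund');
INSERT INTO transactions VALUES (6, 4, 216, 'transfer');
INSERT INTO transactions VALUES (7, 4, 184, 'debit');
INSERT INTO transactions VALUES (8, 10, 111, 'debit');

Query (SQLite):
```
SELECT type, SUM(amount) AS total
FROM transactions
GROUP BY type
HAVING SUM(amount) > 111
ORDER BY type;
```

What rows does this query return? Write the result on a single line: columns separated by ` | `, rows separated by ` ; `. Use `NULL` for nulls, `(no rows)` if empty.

Partition transactions by type; compute SUM(amount) within each group.
HAVING: keep groups where SUM(amount) > 111.
  debit: ids {4, 7, 8} → SUM(amount)=138
  fee: ids {1} → SUM(amount)=-62
  refund: ids {5} → SUM(amount)=-166
  transfer: ids {2, 3, 6} → SUM(amount)=385

debit | 138 ; transfer | 385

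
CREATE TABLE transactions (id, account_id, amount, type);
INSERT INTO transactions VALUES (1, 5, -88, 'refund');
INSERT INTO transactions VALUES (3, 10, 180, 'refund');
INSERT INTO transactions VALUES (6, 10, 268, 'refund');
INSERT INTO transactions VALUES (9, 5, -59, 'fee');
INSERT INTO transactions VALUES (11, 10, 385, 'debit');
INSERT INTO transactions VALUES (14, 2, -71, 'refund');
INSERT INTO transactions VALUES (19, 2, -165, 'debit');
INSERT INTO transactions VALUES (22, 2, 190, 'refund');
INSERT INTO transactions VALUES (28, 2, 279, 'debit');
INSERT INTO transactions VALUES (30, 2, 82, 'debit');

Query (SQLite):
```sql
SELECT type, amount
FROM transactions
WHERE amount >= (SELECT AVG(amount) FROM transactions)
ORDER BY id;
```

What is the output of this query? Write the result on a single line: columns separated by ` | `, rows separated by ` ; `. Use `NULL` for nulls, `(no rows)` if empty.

refund | 180 ; refund | 268 ; debit | 385 ; refund | 190 ; debit | 279

Scalar subquery: AVG(amount) over all transactions rows = 100.1.
Keep rows where amount >= that value.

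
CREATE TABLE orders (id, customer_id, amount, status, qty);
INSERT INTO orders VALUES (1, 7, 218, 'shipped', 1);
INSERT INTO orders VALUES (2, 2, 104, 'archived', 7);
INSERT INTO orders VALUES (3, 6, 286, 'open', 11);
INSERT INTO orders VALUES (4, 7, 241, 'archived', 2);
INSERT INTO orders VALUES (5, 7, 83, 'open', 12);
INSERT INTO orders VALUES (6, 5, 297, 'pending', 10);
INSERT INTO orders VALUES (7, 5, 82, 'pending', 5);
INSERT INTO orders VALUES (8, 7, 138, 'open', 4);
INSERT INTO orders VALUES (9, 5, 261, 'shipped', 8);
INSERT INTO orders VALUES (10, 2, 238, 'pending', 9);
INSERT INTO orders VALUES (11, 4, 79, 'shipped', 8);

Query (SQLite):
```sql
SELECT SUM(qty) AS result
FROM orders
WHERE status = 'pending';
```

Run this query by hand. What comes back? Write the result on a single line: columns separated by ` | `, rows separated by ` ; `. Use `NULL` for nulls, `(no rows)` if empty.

Rows where status='pending' → qty values: [10, 5, 9].
SUM of non-NULL values = 24.

24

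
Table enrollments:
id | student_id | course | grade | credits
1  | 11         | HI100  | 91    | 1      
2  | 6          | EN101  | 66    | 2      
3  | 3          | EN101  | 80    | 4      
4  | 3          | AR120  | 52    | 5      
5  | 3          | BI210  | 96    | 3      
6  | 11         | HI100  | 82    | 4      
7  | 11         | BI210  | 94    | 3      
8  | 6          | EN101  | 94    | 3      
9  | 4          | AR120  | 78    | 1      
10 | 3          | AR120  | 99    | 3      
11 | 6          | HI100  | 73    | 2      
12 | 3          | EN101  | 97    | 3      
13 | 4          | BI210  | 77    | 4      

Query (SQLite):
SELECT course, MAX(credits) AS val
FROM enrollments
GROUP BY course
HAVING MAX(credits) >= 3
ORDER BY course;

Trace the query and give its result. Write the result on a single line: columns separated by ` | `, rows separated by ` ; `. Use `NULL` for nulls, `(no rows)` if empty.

Partition enrollments by course; compute MAX(credits) within each group.
HAVING: keep groups where MAX(credits) >= 3.
  AR120: ids {4, 9, 10} → MAX(credits)=5
  BI210: ids {5, 7, 13} → MAX(credits)=4
  EN101: ids {2, 3, 8, 12} → MAX(credits)=4
  HI100: ids {1, 6, 11} → MAX(credits)=4

AR120 | 5 ; BI210 | 4 ; EN101 | 4 ; HI100 | 4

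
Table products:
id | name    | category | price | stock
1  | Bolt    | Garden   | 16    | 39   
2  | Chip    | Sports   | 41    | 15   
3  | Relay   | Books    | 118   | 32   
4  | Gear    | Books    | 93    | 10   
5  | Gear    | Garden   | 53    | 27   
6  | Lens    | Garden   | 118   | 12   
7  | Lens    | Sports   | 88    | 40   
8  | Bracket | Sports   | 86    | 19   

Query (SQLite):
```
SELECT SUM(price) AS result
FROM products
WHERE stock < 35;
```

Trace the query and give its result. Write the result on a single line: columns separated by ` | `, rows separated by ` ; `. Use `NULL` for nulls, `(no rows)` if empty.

509

Rows where stock < 35 → price values: [41, 118, 93, 53, 118, 86].
SUM of non-NULL values = 509.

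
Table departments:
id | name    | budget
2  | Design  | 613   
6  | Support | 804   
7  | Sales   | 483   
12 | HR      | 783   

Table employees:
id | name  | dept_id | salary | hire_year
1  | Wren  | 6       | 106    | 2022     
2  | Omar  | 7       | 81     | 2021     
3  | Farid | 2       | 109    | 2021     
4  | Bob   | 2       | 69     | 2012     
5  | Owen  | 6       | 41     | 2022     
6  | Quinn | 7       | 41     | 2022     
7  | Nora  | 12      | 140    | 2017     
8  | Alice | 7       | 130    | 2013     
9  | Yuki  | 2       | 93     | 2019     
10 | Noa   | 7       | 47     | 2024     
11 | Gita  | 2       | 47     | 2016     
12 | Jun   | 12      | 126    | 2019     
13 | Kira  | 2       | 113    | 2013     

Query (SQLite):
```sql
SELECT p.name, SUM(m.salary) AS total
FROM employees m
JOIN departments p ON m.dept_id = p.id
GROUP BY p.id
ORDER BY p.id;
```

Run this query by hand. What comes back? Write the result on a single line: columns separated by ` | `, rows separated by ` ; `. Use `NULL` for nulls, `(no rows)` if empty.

Design | 431 ; Support | 147 ; Sales | 299 ; HR | 266

Join each employees row to its departments via dept_id.
Group joined rows by departments.id; compute SUM(m.salary) per group.
  2: ids {3, 4, 9, 11, 13} → SUM(m.salary)=431
  6: ids {1, 5} → SUM(m.salary)=147
  7: ids {2, 6, 8, 10} → SUM(m.salary)=299
  12: ids {7, 12} → SUM(m.salary)=266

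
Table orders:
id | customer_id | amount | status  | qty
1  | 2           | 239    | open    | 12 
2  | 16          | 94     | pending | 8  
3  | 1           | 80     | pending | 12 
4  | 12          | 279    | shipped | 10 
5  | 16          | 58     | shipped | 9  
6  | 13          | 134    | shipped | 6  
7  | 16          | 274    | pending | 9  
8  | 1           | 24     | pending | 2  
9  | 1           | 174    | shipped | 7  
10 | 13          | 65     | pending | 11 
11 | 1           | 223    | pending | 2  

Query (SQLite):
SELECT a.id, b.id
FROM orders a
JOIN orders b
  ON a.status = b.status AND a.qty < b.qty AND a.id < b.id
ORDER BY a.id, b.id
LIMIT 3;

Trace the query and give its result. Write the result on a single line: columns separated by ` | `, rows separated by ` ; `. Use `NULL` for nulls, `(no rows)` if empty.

2 | 3 ; 2 | 7 ; 2 | 10

Pairs (a,b) with same status, a.qty < b.qty, a.id < b.id.
status groups: open:{1} pending:{2,3,7,8,10,11} shipped:{4,5,6,9}
Ordered by (a.id, b.id); first 3.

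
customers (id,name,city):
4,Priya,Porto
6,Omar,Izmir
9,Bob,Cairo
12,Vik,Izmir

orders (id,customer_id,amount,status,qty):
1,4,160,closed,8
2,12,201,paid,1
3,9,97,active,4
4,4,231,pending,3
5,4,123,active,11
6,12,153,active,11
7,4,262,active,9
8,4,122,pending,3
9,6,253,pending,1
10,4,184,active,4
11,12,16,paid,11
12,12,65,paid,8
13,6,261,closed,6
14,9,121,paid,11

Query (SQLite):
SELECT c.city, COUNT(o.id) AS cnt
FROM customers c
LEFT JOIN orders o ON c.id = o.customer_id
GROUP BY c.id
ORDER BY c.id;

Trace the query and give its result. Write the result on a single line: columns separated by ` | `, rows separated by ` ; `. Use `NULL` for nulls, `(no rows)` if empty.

Porto | 6 ; Izmir | 2 ; Cairo | 2 ; Izmir | 4

LEFT JOIN keeps every customers row; unmatched ones get NULL for orders columns.
Group by customers.id and compute COUNT(o.id). COUNT(col) of an all-NULL group is 0.
  4: ids {1, 4, 5, 7, 8, 10} → COUNT(o.id)=6
  6: ids {9, 13} → COUNT(o.id)=2
  9: ids {3, 14} → COUNT(o.id)=2
  12: ids {2, 6, 11, 12} → COUNT(o.id)=4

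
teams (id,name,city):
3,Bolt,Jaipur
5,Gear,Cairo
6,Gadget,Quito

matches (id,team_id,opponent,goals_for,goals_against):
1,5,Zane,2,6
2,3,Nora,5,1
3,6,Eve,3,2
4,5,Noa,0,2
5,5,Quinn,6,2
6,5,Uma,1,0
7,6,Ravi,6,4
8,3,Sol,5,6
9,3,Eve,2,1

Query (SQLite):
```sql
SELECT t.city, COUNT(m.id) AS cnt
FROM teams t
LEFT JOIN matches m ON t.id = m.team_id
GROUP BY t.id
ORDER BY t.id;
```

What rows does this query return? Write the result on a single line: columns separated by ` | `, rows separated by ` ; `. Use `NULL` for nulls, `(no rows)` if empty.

Jaipur | 3 ; Cairo | 4 ; Quito | 2

LEFT JOIN keeps every teams row; unmatched ones get NULL for matches columns.
Group by teams.id and compute COUNT(m.id). COUNT(col) of an all-NULL group is 0.
  3: ids {2, 8, 9} → COUNT(m.id)=3
  5: ids {1, 4, 5, 6} → COUNT(m.id)=4
  6: ids {3, 7} → COUNT(m.id)=2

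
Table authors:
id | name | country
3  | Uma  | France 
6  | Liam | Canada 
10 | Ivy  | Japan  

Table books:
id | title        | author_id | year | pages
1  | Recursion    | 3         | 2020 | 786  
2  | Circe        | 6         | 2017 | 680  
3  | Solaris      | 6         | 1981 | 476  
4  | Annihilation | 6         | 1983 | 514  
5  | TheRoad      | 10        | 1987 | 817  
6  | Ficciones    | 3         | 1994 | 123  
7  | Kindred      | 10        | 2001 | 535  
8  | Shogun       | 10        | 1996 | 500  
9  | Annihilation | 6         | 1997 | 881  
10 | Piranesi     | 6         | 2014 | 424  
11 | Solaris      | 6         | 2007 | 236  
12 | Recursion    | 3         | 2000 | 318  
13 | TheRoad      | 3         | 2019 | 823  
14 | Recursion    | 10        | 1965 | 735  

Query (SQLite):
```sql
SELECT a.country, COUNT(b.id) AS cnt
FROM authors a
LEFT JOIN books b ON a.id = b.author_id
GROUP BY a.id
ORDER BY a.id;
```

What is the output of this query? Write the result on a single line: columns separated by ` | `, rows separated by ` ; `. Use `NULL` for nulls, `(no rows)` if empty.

France | 4 ; Canada | 6 ; Japan | 4

LEFT JOIN keeps every authors row; unmatched ones get NULL for books columns.
Group by authors.id and compute COUNT(b.id). COUNT(col) of an all-NULL group is 0.
  3: ids {1, 6, 12, 13} → COUNT(b.id)=4
  6: ids {2, 3, 4, 9, 10, 11} → COUNT(b.id)=6
  10: ids {5, 7, 8, 14} → COUNT(b.id)=4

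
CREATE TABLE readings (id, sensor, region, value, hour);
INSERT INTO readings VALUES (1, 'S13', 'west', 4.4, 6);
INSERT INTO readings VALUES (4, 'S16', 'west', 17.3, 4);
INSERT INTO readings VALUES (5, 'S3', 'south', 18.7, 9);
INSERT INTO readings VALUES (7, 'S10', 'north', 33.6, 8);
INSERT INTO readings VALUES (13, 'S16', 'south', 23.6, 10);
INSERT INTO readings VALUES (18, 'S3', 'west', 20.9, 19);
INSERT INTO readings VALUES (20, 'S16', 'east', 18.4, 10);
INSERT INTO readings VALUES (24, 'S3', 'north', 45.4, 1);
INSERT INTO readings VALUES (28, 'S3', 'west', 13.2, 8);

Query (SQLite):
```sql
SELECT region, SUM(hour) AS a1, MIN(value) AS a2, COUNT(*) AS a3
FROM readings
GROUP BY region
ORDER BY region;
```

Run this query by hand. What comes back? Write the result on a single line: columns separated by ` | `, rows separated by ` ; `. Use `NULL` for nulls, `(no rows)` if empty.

Group readings by region.
Per group compute: SUM(hour), MIN(value), COUNT(*).
  east: ids {20} → SUM(hour)=10, MIN(value)=18.4, COUNT(*)=1
  north: ids {7, 24} → SUM(hour)=9, MIN(value)=33.6, COUNT(*)=2
  south: ids {5, 13} → SUM(hour)=19, MIN(value)=18.7, COUNT(*)=2
  west: ids {1, 4, 18, 28} → SUM(hour)=37, MIN(value)=4.4, COUNT(*)=4

east | 10 | 18.4 | 1 ; north | 9 | 33.6 | 2 ; south | 19 | 18.7 | 2 ; west | 37 | 4.4 | 4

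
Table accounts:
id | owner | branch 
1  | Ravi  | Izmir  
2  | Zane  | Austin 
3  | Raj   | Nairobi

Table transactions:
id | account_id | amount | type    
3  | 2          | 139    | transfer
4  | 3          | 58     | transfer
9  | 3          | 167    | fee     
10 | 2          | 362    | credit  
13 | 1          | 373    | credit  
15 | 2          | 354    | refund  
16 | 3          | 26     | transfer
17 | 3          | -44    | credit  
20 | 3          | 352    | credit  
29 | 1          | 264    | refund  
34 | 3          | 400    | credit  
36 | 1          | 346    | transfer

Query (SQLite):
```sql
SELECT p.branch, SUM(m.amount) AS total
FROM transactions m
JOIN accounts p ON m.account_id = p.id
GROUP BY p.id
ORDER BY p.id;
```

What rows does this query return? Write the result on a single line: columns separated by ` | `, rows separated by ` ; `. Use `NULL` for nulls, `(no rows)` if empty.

Izmir | 983 ; Austin | 855 ; Nairobi | 959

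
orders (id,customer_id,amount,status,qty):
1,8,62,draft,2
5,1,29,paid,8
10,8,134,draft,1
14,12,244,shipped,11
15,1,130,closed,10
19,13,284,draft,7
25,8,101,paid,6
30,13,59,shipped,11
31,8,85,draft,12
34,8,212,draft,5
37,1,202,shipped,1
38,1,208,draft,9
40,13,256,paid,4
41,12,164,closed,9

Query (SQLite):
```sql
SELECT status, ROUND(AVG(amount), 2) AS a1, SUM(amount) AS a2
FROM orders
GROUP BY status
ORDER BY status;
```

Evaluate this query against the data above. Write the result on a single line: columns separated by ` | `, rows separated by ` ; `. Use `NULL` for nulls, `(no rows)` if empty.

Group orders by status.
Per group compute: ROUND(AVG(amount), 2), SUM(amount).
  closed: ids {15, 41} → ROUND(AVG(amount), 2)=147, SUM(amount)=294
  draft: ids {1, 10, 19, 31, 34, 38} → ROUND(AVG(amount), 2)=164.17, SUM(amount)=985
  paid: ids {5, 25, 40} → ROUND(AVG(amount), 2)=128.67, SUM(amount)=386
  shipped: ids {14, 30, 37} → ROUND(AVG(amount), 2)=168.33, SUM(amount)=505

closed | 147 | 294 ; draft | 164.17 | 985 ; paid | 128.67 | 386 ; shipped | 168.33 | 505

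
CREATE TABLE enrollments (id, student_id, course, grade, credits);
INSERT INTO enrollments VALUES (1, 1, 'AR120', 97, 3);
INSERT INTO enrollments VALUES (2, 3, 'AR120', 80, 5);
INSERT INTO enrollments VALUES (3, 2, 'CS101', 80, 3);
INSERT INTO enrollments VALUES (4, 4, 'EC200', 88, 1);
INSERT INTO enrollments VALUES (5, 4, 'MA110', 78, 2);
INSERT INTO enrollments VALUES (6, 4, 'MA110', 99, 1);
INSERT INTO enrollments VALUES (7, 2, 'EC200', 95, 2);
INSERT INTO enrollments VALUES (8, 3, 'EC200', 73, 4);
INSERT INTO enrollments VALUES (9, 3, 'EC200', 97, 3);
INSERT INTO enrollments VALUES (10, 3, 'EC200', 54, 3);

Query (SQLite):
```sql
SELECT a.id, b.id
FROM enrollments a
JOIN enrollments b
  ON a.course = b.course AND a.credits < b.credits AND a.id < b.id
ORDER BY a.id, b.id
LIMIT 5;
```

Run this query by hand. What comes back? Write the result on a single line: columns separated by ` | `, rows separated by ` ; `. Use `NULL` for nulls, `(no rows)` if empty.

1 | 2 ; 4 | 7 ; 4 | 8 ; 4 | 9 ; 4 | 10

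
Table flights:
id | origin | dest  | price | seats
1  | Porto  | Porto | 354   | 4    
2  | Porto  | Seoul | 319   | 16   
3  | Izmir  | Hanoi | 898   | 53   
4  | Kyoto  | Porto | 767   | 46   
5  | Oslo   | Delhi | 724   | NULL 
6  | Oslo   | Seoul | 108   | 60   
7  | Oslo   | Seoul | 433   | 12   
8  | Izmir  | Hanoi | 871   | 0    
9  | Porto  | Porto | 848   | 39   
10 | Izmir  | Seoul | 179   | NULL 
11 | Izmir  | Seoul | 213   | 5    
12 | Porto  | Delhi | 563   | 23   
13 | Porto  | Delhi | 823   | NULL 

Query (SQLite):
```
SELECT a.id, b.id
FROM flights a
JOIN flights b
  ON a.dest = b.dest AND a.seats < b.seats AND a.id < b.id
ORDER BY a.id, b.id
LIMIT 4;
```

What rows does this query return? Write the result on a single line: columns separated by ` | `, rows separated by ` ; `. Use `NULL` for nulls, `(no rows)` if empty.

1 | 4 ; 1 | 9 ; 2 | 6

Pairs (a,b) with same dest, a.seats < b.seats, a.id < b.id.
dest groups: Delhi:{5,12,13} Hanoi:{3,8} Porto:{1,4,9} Seoul:{2,6,7,10,11}
Ordered by (a.id, b.id); first 4.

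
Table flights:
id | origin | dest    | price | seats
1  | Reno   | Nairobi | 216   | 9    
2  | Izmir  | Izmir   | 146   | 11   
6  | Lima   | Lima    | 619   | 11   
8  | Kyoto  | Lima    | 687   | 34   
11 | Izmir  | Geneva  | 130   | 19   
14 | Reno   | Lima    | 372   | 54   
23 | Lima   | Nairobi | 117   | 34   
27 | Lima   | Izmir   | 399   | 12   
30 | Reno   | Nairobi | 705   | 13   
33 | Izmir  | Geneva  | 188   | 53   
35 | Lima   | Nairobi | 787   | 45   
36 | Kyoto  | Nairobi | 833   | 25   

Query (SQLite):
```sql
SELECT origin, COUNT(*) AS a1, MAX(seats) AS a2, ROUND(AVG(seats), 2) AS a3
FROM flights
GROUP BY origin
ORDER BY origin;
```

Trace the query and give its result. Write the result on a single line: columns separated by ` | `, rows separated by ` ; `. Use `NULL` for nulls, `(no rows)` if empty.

Izmir | 3 | 53 | 27.67 ; Kyoto | 2 | 34 | 29.5 ; Lima | 4 | 45 | 25.5 ; Reno | 3 | 54 | 25.33

Group flights by origin.
Per group compute: COUNT(*), MAX(seats), ROUND(AVG(seats), 2).
  Izmir: ids {2, 11, 33} → COUNT(*)=3, MAX(seats)=53, ROUND(AVG(seats), 2)=27.67
  Kyoto: ids {8, 36} → COUNT(*)=2, MAX(seats)=34, ROUND(AVG(seats), 2)=29.5
  Lima: ids {6, 23, 27, 35} → COUNT(*)=4, MAX(seats)=45, ROUND(AVG(seats), 2)=25.5
  Reno: ids {1, 14, 30} → COUNT(*)=3, MAX(seats)=54, ROUND(AVG(seats), 2)=25.33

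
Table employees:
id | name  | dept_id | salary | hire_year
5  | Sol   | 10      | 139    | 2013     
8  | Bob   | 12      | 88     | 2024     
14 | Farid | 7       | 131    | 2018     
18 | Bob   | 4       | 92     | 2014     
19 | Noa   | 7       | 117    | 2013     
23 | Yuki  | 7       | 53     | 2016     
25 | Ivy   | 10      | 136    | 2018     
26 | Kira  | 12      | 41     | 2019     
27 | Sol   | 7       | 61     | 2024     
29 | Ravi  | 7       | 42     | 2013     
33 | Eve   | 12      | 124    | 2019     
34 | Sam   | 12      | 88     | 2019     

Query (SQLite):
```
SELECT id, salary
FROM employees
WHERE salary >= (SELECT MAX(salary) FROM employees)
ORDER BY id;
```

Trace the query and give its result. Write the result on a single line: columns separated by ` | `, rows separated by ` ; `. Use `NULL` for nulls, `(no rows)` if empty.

5 | 139

Scalar subquery: MAX(salary) over all employees rows = 139.
Keep rows where salary >= that value.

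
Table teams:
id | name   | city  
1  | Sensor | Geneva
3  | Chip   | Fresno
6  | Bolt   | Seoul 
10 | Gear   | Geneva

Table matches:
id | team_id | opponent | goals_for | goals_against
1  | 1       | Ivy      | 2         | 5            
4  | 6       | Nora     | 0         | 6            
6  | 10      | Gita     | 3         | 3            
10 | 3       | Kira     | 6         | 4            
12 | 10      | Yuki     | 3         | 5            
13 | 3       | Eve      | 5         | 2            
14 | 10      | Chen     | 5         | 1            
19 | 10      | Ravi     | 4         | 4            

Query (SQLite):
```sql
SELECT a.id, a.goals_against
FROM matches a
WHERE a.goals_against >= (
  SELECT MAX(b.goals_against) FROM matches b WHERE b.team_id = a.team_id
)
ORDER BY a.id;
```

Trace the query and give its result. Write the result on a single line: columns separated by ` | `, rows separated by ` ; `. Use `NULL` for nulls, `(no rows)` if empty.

1 | 5 ; 4 | 6 ; 10 | 4 ; 12 | 5

For each matches row a, compute MAX(goals_against) over rows sharing a.team_id.
Keep row a if a.goals_against >= that per-group MAX.
  team_id=1: MAX(goals_against) = 5
  team_id=3: MAX(goals_against) = 4
  team_id=6: MAX(goals_against) = 6
  team_id=10: MAX(goals_against) = 5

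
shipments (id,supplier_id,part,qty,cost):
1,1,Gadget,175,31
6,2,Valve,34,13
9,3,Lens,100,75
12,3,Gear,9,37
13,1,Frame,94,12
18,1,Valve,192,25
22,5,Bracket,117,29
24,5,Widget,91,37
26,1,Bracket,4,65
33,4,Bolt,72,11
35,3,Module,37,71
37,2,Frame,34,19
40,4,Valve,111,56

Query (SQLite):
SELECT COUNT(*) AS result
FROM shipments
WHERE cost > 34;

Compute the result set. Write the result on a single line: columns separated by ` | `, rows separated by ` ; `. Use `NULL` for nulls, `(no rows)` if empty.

Rows where cost > 34 → qty values: [100, 9, 91, 4, 37, 111].
COUNT(*) counts rows → 6.

6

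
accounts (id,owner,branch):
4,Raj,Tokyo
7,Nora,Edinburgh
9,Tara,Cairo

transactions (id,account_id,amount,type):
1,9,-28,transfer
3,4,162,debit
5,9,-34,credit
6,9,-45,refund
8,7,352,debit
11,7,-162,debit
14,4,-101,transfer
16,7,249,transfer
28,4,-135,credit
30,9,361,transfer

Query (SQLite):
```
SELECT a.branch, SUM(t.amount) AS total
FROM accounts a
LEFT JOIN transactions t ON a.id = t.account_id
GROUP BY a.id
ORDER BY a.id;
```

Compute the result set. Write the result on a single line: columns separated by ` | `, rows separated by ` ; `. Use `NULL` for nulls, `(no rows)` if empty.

LEFT JOIN keeps every accounts row; unmatched ones get NULL for transactions columns.
Group by accounts.id and compute SUM(t.amount). SUM over an all-NULL group is NULL.
  4: ids {3, 14, 28} → SUM(t.amount)=-74
  7: ids {8, 11, 16} → SUM(t.amount)=439
  9: ids {1, 5, 6, 30} → SUM(t.amount)=254

Tokyo | -74 ; Edinburgh | 439 ; Cairo | 254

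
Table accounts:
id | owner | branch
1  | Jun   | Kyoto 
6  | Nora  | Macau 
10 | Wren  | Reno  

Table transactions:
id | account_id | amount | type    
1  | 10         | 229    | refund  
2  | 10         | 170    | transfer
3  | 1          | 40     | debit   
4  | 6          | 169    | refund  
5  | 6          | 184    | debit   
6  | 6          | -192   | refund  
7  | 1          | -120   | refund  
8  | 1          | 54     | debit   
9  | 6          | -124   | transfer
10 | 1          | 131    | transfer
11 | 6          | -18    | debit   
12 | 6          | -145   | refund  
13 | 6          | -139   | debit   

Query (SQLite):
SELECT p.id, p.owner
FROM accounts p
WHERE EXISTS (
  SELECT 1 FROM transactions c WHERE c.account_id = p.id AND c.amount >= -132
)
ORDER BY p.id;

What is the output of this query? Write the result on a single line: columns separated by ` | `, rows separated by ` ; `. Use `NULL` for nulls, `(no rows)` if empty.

1 | Jun ; 6 | Nora ; 10 | Wren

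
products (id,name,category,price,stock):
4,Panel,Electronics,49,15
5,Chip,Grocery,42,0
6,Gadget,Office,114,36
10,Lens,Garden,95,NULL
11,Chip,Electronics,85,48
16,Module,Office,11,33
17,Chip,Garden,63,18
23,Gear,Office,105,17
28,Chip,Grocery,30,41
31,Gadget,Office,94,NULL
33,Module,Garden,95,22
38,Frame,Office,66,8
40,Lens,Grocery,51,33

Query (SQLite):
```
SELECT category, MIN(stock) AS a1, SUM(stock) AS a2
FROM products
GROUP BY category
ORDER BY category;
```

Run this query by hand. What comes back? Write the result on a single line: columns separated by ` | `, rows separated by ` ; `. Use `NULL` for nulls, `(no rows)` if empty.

Electronics | 15 | 63 ; Garden | 18 | 40 ; Grocery | 0 | 74 ; Office | 8 | 94

Group products by category.
Per group compute: MIN(stock), SUM(stock).
  Electronics: ids {4, 11} → MIN(stock)=15, SUM(stock)=63
  Garden: ids {10, 17, 33} → MIN(stock)=18, SUM(stock)=40
  Grocery: ids {5, 28, 40} → MIN(stock)=0, SUM(stock)=74
  Office: ids {6, 16, 23, 31, 38} → MIN(stock)=8, SUM(stock)=94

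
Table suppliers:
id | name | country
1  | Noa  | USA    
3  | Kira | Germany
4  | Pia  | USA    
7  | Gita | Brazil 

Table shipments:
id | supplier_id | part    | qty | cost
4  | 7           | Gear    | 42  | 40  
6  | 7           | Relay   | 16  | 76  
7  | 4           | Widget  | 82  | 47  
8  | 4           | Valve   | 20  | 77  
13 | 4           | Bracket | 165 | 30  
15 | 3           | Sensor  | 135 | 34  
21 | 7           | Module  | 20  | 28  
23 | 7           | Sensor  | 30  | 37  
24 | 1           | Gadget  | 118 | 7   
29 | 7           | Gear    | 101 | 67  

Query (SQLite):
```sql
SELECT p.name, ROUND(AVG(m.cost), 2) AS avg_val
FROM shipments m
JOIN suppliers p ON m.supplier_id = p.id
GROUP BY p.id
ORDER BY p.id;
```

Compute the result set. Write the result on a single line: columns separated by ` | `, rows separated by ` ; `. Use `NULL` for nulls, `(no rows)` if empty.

Join each shipments row to its suppliers via supplier_id.
Group joined rows by suppliers.id; compute ROUND(AVG(m.cost), 2) per group.
  1: ids {24} → ROUND(AVG(m.cost), 2)=7
  3: ids {15} → ROUND(AVG(m.cost), 2)=34
  4: ids {7, 8, 13} → ROUND(AVG(m.cost), 2)=51.33
  7: ids {4, 6, 21, 23, 29} → ROUND(AVG(m.cost), 2)=49.6

Noa | 7 ; Kira | 34 ; Pia | 51.33 ; Gita | 49.6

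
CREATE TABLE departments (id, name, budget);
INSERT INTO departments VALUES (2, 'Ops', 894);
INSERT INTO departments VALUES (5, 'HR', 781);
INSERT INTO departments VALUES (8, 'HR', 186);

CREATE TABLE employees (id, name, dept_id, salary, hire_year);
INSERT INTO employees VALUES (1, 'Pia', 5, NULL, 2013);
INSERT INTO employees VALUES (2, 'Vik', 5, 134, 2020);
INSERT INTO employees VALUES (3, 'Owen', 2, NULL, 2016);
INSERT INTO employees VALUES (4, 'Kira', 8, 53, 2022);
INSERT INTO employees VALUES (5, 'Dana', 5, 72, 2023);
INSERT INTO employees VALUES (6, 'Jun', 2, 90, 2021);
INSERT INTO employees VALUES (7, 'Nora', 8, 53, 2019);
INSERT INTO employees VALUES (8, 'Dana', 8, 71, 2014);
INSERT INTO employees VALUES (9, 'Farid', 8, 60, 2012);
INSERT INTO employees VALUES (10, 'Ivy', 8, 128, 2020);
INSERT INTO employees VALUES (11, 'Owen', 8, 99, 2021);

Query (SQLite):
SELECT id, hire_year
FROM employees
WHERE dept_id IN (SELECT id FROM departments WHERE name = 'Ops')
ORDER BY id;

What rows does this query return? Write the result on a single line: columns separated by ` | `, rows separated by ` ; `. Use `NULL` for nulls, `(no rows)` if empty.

3 | 2016 ; 6 | 2021

Inner query: departments.id where name = 'Ops'.
Outer: keep employees rows whose dept_id is in that set.
Inner query → {2}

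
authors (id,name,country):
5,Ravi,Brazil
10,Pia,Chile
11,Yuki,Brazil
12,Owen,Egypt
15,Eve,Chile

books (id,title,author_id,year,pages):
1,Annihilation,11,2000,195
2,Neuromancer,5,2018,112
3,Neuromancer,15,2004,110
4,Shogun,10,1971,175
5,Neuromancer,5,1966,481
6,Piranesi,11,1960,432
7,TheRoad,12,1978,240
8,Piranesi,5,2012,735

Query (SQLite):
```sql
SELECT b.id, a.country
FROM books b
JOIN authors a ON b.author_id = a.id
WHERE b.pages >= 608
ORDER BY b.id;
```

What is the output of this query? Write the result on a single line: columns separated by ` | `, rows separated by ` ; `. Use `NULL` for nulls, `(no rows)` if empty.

8 | Brazil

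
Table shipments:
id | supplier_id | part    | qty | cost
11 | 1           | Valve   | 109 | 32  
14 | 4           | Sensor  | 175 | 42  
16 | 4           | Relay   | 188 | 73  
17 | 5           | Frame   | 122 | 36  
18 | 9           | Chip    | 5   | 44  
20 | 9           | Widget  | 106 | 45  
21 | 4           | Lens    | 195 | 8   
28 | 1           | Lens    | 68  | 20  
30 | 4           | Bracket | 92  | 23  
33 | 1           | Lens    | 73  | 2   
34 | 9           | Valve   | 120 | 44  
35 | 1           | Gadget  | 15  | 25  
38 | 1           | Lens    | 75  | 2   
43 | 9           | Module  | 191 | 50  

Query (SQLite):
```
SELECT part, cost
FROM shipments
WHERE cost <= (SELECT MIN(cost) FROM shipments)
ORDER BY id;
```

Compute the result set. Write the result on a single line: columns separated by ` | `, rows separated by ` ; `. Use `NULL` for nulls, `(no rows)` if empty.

Lens | 2 ; Lens | 2

Scalar subquery: MIN(cost) over all shipments rows = 2.
Keep rows where cost <= that value.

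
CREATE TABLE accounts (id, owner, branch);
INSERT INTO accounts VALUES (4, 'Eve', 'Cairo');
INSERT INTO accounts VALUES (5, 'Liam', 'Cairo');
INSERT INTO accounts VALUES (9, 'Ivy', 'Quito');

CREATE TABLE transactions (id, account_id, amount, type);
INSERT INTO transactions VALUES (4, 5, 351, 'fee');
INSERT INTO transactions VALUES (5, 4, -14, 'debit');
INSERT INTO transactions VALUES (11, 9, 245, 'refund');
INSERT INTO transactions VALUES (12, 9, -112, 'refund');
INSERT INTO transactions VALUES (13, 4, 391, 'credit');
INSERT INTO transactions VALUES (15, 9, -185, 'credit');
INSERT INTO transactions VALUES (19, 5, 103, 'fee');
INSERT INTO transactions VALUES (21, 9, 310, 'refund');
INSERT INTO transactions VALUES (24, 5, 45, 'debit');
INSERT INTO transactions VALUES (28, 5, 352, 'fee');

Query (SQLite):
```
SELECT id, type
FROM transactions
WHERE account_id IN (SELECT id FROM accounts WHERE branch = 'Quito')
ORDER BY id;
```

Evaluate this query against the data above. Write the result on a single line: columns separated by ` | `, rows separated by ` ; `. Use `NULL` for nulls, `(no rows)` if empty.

11 | refund ; 12 | refund ; 15 | credit ; 21 | refund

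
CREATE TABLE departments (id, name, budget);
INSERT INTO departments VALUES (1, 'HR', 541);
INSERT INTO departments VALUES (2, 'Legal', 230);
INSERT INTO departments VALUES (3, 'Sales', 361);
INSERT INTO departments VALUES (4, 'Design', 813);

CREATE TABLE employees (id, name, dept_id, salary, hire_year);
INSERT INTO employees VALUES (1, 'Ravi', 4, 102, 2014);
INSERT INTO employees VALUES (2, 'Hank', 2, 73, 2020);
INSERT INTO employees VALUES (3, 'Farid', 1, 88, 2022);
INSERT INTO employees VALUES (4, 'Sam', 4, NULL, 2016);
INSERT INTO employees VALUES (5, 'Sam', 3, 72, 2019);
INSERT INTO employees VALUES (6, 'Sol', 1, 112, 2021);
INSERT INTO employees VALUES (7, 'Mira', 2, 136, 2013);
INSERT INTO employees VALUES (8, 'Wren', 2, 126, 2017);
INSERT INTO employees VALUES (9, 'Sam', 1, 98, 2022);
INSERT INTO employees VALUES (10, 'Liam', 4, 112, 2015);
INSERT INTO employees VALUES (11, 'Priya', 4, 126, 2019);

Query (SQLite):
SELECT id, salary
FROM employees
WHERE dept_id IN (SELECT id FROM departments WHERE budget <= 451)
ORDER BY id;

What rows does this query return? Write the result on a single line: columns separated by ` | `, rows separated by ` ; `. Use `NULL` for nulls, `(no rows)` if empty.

Inner query: departments.id where budget <= 451.
Outer: keep employees rows whose dept_id is in that set.
Inner query → {2, 3}

2 | 73 ; 5 | 72 ; 7 | 136 ; 8 | 126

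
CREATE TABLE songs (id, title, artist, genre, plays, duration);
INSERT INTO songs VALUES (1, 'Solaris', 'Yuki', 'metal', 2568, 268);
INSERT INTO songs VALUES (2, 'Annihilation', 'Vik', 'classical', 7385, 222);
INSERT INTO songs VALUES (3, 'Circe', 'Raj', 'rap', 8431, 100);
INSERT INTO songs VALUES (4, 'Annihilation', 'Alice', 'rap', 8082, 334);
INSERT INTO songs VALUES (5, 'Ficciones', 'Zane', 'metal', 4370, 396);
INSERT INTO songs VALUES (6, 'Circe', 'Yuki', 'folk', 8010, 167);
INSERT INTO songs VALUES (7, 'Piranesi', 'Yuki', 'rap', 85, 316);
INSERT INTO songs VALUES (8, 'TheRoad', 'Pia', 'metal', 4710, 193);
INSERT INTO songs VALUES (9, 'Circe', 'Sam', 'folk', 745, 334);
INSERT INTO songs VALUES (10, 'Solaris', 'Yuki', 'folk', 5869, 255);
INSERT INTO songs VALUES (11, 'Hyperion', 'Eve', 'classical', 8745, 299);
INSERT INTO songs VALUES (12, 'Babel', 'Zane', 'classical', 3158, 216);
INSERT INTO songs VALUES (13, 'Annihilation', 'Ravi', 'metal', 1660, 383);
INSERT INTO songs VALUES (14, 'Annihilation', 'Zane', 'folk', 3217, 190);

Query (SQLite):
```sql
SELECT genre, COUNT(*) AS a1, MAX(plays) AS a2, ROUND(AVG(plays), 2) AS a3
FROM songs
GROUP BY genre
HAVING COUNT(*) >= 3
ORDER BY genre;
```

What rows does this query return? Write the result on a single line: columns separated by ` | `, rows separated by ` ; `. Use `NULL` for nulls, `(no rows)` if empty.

Group songs by genre.
Per group compute: COUNT(*), MAX(plays), ROUND(AVG(plays), 2).
HAVING: drop groups with fewer than 3 rows.
  classical: ids {2, 11, 12} → COUNT(*)=3, MAX(plays)=8745, ROUND(AVG(plays), 2)=6429.33
  folk: ids {6, 9, 10, 14} → COUNT(*)=4, MAX(plays)=8010, ROUND(AVG(plays), 2)=4460.25
  metal: ids {1, 5, 8, 13} → COUNT(*)=4, MAX(plays)=4710, ROUND(AVG(plays), 2)=3327
  rap: ids {3, 4, 7} → COUNT(*)=3, MAX(plays)=8431, ROUND(AVG(plays), 2)=5532.67

classical | 3 | 8745 | 6429.33 ; folk | 4 | 8010 | 4460.25 ; metal | 4 | 4710 | 3327 ; rap | 3 | 8431 | 5532.67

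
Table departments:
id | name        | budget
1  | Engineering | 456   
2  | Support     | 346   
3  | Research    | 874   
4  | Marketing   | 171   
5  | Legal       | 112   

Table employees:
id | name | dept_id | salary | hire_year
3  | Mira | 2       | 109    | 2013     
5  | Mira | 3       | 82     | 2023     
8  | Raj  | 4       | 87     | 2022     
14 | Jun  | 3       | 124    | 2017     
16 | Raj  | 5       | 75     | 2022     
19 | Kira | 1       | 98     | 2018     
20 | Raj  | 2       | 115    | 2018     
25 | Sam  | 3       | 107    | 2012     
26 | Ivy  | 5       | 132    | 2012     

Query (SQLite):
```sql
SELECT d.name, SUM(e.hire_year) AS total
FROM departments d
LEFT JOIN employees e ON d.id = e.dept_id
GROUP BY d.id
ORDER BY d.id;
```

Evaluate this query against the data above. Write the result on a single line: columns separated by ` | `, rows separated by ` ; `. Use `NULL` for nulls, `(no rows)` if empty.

Engineering | 2018 ; Support | 4031 ; Research | 6052 ; Marketing | 2022 ; Legal | 4034

LEFT JOIN keeps every departments row; unmatched ones get NULL for employees columns.
Group by departments.id and compute SUM(e.hire_year). SUM over an all-NULL group is NULL.
  1: ids {19} → SUM(e.hire_year)=2018
  2: ids {3, 20} → SUM(e.hire_year)=4031
  3: ids {5, 14, 25} → SUM(e.hire_year)=6052
  4: ids {8} → SUM(e.hire_year)=2022
  5: ids {16, 26} → SUM(e.hire_year)=4034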